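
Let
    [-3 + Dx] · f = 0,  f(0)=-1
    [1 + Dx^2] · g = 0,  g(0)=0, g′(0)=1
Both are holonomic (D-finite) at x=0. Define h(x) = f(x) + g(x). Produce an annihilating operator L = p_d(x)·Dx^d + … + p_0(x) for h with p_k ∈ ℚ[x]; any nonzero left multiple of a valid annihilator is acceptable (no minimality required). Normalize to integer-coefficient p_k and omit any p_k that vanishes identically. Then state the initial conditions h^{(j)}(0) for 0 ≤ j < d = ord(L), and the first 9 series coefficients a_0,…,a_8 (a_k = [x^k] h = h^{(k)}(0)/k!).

f: a_k = -1, -3, -9/2, -9/2, -27/8, -81/40, -81/80, -243/560, -729/4480, …
g: a_k = 0, 1, 0, -1/6, 0, 1/120, 0, -1/5040, 0, …
f+g: L₀ = lclm(L_f,L_g), ord ≤ 1+2.
L = -3 + Dx - 3·Dx^2 + Dx^3  (order 3).
h: a_k = -1, -2, -9/2, -14/3, -27/8, -121/60, -81/80, -547/1260, -729/4480, …
ICs: h(0) = -1, h′(0) = -2, h′′(0) = -9.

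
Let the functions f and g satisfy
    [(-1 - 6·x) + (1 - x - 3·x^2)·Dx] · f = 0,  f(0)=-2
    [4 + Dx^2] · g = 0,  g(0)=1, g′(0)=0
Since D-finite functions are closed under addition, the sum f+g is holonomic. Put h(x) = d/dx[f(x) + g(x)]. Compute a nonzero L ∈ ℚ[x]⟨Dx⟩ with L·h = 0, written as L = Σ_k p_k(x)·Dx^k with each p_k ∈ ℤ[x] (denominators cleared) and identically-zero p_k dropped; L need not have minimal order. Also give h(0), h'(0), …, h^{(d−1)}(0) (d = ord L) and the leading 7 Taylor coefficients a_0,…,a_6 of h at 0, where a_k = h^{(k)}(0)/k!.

L = (976 + 5056·x + 17104·x^2 + 11760·x^3 + 18720·x^4 + 3888·x^5 + 3888·x^6) + (-92 - 516·x + 372·x^2 + 1232·x^3 + 2280·x^4 + 3240·x^5 + 1512·x^6 + 1296·x^7)·Dx + (244 + 1264·x + 4276·x^2 + 2940·x^3 + 4680·x^4 + 972·x^5 + 972·x^6)·Dx^2 + (-23 - 129·x + 93·x^2 + 308·x^3 + 570·x^4 + 810·x^5 + 378·x^6 + 324·x^7)·Dx^3  (order 3).
h: a_k = -2, -20, -42, -448/3, -400, -17468/15, -3038, …
ICs: h(0) = -2, h′(0) = -20, h′′(0) = -84.

f: a_k = -2, -2, -8, -14, -38, -80, -194, …
g: a_k = 1, 0, -2, 0, 2/3, 0, -4/45, …
L₀ := lclm(L_f,L_g); ord L₀ ≤ 1+2.
Differentiate: ansatz ord ≤ ord L₀ ⇒ L.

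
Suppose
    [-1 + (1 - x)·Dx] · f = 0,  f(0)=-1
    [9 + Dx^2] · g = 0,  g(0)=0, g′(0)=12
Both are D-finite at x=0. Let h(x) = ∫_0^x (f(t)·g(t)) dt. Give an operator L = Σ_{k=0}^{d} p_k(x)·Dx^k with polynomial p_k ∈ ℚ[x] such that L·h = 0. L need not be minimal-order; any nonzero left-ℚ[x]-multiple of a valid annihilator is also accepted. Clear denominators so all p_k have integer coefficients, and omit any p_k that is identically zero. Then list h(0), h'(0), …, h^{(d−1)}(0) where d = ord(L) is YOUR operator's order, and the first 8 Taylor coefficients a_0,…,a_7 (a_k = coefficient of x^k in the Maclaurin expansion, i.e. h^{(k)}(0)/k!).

f: a_k = -1, -1, -1, -1, -1, -1, -1, -1, …
g: a_k = 0, 12, 0, -18, 0, 81/10, 0, -243/140, …
Sym-product of L_f,L_g gives L₀ (≤ ord 2).
Integrate: L := L₀·Dx.
L = (-9 + 9·x)·Dx + 2·Dx^2 + (-1 + x)·Dx^3  (order 3).
h: a_k = 0, 0, -6, -4, 3/2, 6/5, -7/20, -3/10, …
ICs: h(0) = 0, h′(0) = 0, h′′(0) = -12.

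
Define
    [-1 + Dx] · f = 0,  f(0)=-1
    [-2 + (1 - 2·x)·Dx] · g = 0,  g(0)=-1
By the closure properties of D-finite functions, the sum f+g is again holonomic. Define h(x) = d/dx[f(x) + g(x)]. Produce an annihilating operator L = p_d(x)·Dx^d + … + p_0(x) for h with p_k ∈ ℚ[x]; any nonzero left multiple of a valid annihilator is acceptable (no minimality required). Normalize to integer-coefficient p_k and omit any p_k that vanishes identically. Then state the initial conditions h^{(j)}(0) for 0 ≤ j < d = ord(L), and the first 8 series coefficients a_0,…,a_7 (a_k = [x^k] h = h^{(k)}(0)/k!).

f: a_k = -1, -1, -1/2, -1/6, -1/24, -1/120, -1/720, -1/5040, …
g: a_k = -1, -2, -4, -8, -16, -32, -64, -128, …
f+g: L₀ = lclm(L_f,L_g), ord ≤ 1+1.
h₀' ⇒ L via d/dx closure of L₀.
L = (20 + 8·x) + (-23 - 4·x + 4·x^2)·Dx + (3 - 4·x - 4·x^2)·Dx^2  (order 2).
h: a_k = -3, -9, -49/2, -385/6, -3841/24, -46081/120, -645121/720, -10321921/5040, …
ICs: h(0) = -3, h′(0) = -9.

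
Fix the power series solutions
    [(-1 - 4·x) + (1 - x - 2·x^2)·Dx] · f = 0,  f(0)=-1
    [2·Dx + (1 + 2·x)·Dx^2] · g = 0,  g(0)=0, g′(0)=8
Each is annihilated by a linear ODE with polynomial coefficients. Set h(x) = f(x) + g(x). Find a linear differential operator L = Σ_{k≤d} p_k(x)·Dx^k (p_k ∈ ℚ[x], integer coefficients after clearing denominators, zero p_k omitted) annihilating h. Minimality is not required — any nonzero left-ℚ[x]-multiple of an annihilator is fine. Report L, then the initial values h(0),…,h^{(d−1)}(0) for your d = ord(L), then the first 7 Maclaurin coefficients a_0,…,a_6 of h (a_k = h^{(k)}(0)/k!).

L = (54 + 228·x + 432·x^2 + 288·x^3 + 192·x^4)·Dx + (11 + 124·x + 464·x^2 + 704·x^3 + 592·x^4 + 320·x^5)·Dx^2 + (-4 - 19·x - 17·x^2 + 42·x^3 + 116·x^4 + 136·x^5 + 64·x^6)·Dx^3  (order 3).
h: a_k = -1, 7, -11, 17/3, -27, 23/5, -257/3, …
ICs: h(0) = -1, h′(0) = 7, h′′(0) = -22.

f: a_k = -1, -1, -3, -5, -11, -21, -43, …
g: a_k = 0, 8, -8, 32/3, -16, 128/5, -128/3, …
L₀ := lclm(L_f,L_g); ord L₀ ≤ 1+2.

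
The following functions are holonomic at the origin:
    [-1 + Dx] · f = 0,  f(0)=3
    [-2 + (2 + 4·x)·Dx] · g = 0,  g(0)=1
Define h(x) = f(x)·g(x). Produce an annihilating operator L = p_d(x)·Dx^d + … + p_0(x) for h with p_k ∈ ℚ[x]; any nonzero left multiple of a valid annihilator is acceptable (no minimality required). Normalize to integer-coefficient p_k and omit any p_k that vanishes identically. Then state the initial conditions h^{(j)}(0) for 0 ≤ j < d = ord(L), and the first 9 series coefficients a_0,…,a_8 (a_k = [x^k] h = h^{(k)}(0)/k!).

f: a_k = 3, 3, 3/2, 1/2, 1/8, 1/40, 1/240, 1/1680, 1/13440, …
g: a_k = 1, 1, -1/2, 1/2, -5/8, 7/8, -21/16, 33/16, -429/128, …
Product ⇒ symmetric product L₀, ord ≤ 1.
L = (-2 - 2·x) + (1 + 2·x)·Dx  (order 1).
h: a_k = 3, 6, 3, 2, -1/2, 7/5, -61/30, 347/105, -4591/840, …
ICs: h(0) = 3.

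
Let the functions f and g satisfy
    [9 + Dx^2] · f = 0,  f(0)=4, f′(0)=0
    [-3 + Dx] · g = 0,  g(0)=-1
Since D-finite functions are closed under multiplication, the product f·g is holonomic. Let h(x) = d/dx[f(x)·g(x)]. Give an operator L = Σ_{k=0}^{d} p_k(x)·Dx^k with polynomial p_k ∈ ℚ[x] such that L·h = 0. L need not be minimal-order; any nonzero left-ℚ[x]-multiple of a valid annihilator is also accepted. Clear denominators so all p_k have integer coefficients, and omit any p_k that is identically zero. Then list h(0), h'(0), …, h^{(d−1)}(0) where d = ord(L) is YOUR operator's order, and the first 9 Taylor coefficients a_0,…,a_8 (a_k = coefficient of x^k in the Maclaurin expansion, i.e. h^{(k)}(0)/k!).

f: a_k = 4, 0, -18, 0, 27/2, 0, -81/20, 0, 729/1120, …
g: a_k = -1, -3, -9/2, -9/2, -27/8, -81/40, -81/80, -243/560, -729/4480, …
h₀=f·g: eliminate ⇒ L₀, order ≤ 2·1.
Derive L from L₀ (diff closure).
L = 18 - 6·Dx + Dx^2  (order 2).
h: a_k = -12, 0, 108, 216, 162, 0, -486/5, -2916/35, -2187/70, …
ICs: h(0) = -12, h′(0) = 0.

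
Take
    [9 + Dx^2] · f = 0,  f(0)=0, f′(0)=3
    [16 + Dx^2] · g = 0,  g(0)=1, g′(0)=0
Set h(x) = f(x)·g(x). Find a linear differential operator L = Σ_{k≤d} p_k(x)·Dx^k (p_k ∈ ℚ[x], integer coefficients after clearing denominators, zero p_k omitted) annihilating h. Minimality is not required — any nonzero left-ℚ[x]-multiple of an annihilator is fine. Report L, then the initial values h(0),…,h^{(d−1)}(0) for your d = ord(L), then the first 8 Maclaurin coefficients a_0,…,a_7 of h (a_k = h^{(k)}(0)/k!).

L = 49 + 50·Dx^2 + Dx^4  (order 4).
h: a_k = 0, 3, 0, -57/2, 0, 2801/40, 0, -137257/1680, …
ICs: h(0) = 0, h′(0) = 3, h′′(0) = 0, h′′′(0) = -171.

f: a_k = 0, 3, 0, -9/2, 0, 81/40, 0, -243/560, …
g: a_k = 1, 0, -8, 0, 32/3, 0, -256/45, 0, …
f·g: L₀ = L_f ⊗_s L_g, ord ≤ 2·2.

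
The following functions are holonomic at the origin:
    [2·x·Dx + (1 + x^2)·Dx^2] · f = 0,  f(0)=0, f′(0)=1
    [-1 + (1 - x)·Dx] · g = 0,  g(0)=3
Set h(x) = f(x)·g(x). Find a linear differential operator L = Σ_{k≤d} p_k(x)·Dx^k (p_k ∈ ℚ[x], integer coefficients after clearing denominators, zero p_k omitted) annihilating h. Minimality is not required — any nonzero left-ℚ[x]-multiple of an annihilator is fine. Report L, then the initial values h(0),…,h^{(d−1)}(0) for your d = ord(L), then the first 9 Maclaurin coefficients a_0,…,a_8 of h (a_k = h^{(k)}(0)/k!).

f: a_k = 0, 1, 0, -1/3, 0, 1/5, 0, -1/7, 0, …
g: a_k = 3, 3, 3, 3, 3, 3, 3, 3, 3, …
f·g: L₀ = L_f ⊗_s L_g, ord ≤ 2·1.
L = 2·x + (2 - 2·x + 4·x^2)·Dx + (-1 + x - x^2 + x^3)·Dx^2  (order 2).
h: a_k = 0, 3, 3, 2, 2, 13/5, 13/5, 76/35, 76/35, …
ICs: h(0) = 0, h′(0) = 3.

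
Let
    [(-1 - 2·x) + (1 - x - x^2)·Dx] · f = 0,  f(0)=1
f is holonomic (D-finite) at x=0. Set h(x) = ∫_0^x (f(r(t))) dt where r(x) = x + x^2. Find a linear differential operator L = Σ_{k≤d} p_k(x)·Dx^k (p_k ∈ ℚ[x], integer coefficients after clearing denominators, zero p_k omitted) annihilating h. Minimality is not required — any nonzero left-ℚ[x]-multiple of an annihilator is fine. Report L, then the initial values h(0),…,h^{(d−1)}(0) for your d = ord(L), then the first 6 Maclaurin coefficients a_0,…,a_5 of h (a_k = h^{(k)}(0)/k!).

L = (1 + 4·x + 6·x^2 + 4·x^3)·Dx + (-1 + x + 2·x^2 + 2·x^3 + x^4)·Dx^2  (order 2).
h: a_k = 0, 1, 1/2, 1, 7/4, 16/5, …
ICs: h(0) = 0, h′(0) = 1.

f: a_k = 1, 1, 2, 3, 5, 8, …
Substitute x→r, Dx→(1/r')Dx; clear ⇒ L₀.
h=∫₀ˣh₀: take L = L₀·Dx.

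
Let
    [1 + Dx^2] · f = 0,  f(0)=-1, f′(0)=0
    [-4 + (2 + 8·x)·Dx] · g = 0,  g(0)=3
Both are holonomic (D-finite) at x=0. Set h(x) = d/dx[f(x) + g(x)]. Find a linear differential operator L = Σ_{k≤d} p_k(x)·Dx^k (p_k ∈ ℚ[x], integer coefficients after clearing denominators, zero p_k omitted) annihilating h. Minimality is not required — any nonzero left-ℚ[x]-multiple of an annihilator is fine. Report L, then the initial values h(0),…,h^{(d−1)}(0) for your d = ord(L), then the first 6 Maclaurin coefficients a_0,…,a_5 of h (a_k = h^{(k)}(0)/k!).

L = (-122 - 16·x - 32·x^2) + (-13 - 60·x - 48·x^2 - 64·x^3)·Dx + (-122 - 16·x - 32·x^2)·Dx^2 + (-13 - 60·x - 48·x^2 - 64·x^3)·Dx^3  (order 3).
h: a_k = 6, -11, 36, -721/6, 420, -181439/120, …
ICs: h(0) = 6, h′(0) = -11, h′′(0) = 72.

f: a_k = -1, 0, 1/2, 0, -1/24, 0, …
g: a_k = 3, 6, -6, 12, -30, 84, …
Sum ⇒ L₀ = lclm(L_f,L_g) in ℚ(x)⟨Dx⟩.
Derive L from L₀ (diff closure).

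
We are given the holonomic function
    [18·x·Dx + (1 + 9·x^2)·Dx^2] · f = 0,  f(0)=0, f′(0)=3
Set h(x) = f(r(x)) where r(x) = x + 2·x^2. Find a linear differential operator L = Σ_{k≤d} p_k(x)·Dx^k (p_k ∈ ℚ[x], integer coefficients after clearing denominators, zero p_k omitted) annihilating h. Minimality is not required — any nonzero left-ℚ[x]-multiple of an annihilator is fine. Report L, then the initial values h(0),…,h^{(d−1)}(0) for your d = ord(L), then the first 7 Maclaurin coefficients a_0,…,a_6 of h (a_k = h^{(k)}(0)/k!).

f: a_k = 0, 3, 0, -9, 0, 243/5, 0, …
Substitute x→r, Dx→(1/r')Dx; clear ⇒ L₀.
L = (-4 + 18·x + 144·x^2 + 432·x^3 + 432·x^4)·Dx + (1 + 4·x + 9·x^2 + 72·x^3 + 180·x^4 + 144·x^5)·Dx^2  (order 2).
h: a_k = 0, 3, 6, -9, -54, -297/5, 414, …
ICs: h(0) = 0, h′(0) = 3.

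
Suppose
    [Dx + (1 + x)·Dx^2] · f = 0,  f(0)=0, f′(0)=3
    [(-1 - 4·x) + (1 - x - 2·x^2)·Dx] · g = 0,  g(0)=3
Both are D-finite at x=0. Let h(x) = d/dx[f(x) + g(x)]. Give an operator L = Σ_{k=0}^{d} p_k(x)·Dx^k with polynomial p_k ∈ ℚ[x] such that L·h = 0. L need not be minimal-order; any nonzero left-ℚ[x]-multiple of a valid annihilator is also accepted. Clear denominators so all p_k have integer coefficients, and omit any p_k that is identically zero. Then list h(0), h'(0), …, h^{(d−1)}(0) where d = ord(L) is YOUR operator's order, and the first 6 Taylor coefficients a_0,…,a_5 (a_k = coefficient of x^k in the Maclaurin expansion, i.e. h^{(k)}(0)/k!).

f: a_k = 0, 3, -3/2, 1, -3/4, 3/5, …
g: a_k = 3, 3, 9, 15, 33, 63, …
Weyl lclm of L_f,L_g ⇒ L₀ (ord ≤ 3).
Derive L from L₀ (diff closure).
L = (-42 - 144·x - 144·x^2 - 96·x^3) + (-28 - 172·x - 312·x^2 - 328·x^3 - 160·x^4)·Dx + (7 + 14·x - 5·x^2 - 56·x^3 - 76·x^4 - 32·x^5)·Dx^2  (order 2).
h: a_k = 6, 15, 48, 129, 318, 771, …
ICs: h(0) = 6, h′(0) = 15.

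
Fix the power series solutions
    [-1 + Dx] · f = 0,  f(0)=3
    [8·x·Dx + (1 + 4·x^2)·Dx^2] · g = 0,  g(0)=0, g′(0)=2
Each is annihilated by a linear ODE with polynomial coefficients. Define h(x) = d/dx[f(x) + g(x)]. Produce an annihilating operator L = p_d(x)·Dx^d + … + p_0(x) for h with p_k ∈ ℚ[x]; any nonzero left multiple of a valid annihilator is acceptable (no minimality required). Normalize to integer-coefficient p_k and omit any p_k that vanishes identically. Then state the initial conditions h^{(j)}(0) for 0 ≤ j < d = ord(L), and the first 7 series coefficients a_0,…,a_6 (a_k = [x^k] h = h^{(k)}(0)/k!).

f: a_k = 3, 3, 3/2, 1/2, 1/8, 1/40, 1/240, …
g: a_k = 0, 2, 0, -8/3, 0, 32/5, 0, …
Weyl lclm of L_f,L_g ⇒ L₀ (ord ≤ 3).
h₀' ⇒ L via d/dx closure of L₀.
L = (8 - 8·x - 96·x^2 - 32·x^3) + (-9 + 88·x^2 - 16·x^4)·Dx + (1 + 8·x + 8·x^2 + 32·x^3 + 16·x^4)·Dx^2  (order 2).
h: a_k = 5, 3, -13/2, 1/2, 257/8, 1/40, -30719/240, …
ICs: h(0) = 5, h′(0) = 3.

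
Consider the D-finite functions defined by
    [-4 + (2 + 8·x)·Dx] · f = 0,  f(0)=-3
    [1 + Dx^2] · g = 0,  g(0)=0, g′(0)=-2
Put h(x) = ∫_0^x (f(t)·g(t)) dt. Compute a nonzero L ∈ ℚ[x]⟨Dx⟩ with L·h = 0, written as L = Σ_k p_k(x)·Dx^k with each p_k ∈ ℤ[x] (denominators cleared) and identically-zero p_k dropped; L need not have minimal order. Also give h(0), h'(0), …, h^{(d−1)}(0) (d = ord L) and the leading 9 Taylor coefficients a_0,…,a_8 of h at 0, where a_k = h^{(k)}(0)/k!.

f: a_k = -3, -6, 6, -12, 30, -84, 252, -792, 2574, …
g: a_k = 0, -2, 0, 1/3, 0, -1/60, 0, 1/2520, 0, …
Product ⇒ symmetric product L₀, ord ≤ 2.
Integrate: L := L₀·Dx.
L = (13 + 8·x + 16·x^2)·Dx + (-4 - 16·x)·Dx^2 + (1 + 8·x + 16·x^2)·Dx^3  (order 3).
h: a_k = 0, 0, 3, 4, -13/4, 22/5, -1159/120, 1641/70, -83009/1344, …
ICs: h(0) = 0, h′(0) = 0, h′′(0) = 6.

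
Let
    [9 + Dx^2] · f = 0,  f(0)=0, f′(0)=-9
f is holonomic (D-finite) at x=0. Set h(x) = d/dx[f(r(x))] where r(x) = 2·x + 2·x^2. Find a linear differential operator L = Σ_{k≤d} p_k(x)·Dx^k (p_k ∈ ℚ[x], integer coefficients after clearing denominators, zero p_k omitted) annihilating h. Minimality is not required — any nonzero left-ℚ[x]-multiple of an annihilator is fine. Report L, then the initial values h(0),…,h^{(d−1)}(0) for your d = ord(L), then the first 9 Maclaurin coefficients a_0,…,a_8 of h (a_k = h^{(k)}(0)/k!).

L = (48 + 288·x + 864·x^2 + 1152·x^3 + 576·x^4) + (-6 - 12·x)·Dx + (1 + 4·x + 4·x^2)·Dx^2  (order 2).
h: a_k = -18, -36, 324, 1296, 648, -5184, -62208/5, -31104/5, 769824/35, …
ICs: h(0) = -18, h′(0) = -36.

f: a_k = 0, -9, 0, 27/2, 0, -243/40, 0, 729/560, 0, …
h₀=f(r): pull back L_f along r ⇒ L₀.
h₀' ⇒ L via d/dx closure of L₀.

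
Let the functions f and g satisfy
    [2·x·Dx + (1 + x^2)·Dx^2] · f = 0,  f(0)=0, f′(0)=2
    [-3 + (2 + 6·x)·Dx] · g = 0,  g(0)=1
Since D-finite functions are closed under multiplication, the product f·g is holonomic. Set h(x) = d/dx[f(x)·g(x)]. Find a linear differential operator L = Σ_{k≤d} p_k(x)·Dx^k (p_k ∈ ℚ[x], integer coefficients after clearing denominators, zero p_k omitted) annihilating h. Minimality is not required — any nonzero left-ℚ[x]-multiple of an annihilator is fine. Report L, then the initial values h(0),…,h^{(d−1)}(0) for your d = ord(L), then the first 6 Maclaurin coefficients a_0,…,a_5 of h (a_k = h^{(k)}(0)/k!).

f: a_k = 0, 2, 0, -2/3, 0, 2/5, …
g: a_k = 1, 3/2, -9/8, 27/16, -405/128, 1701/256, …
f·g: L₀ = L_f ⊗_s L_g, ord ≤ 2·1.
h₀' ⇒ L via d/dx closure of L₀.
L = (-57 + 360·x + 630·x^2 - 216·x^3 - 81·x^4) + (124 + 540·x + 1032·x^2 + 1368·x^3 - 756·x^4 - 324·x^5)·Dx + (36 + 200·x + 252·x^2 - 16·x^3 + 108·x^4 - 216·x^5 - 108·x^6)·Dx^2  (order 2).
h: a_k = 2, 6, -35/4, 19/2, -1657/64, 24507/320, …
ICs: h(0) = 2, h′(0) = 6.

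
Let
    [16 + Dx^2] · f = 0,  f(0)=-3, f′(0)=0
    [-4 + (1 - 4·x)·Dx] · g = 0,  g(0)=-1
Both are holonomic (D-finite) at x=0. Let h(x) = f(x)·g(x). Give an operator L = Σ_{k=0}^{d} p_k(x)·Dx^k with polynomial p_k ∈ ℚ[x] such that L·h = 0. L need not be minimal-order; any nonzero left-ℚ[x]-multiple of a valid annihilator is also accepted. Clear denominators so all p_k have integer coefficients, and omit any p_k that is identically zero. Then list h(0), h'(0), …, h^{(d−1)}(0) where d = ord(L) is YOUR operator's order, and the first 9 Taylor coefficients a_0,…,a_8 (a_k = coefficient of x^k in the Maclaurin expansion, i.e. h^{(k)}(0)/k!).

f: a_k = -3, 0, 24, 0, -32, 0, 256/15, 0, -512/105, …
g: a_k = -1, -4, -16, -64, -256, -1024, -4096, -16384, -65536, …
L₀ := L_f ⊗_s L_g (sym. prod.), ord ≤ 2.
L = (-16 + 64·x) + 8·Dx + (-1 + 4·x)·Dx^2  (order 2).
h: a_k = 3, 12, 24, 96, 416, 1664, 99584/15, 398336/15, 2230784/21, …
ICs: h(0) = 3, h′(0) = 12.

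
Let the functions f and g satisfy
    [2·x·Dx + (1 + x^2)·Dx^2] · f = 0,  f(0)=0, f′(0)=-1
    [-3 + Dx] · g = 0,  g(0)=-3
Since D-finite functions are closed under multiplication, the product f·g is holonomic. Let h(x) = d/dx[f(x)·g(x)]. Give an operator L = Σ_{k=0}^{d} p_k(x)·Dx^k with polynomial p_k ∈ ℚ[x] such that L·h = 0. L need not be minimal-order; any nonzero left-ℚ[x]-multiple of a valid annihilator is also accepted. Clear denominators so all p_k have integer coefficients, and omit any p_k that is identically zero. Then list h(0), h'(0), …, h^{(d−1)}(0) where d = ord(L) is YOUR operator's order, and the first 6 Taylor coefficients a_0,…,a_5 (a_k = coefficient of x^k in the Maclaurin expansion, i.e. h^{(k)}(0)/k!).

L = (21 - 36·x + 72·x^2 - 36·x^3 + 27·x^4) + (-16 + 18·x - 42·x^2 + 18·x^3 - 18·x^4)·Dx + (3 - 2·x + 6·x^2 - 2·x^3 + 3·x^4)·Dx^2  (order 2).
h: a_k = 3, 18, 75/2, 42, 249/8, 81/4, …
ICs: h(0) = 3, h′(0) = 18.

f: a_k = 0, -1, 0, 1/3, 0, -1/5, …
g: a_k = -3, -9, -27/2, -27/2, -81/8, -243/40, …
f·g: L₀ = L_f ⊗_s L_g, ord ≤ 2·1.
Differentiate: ansatz ord ≤ ord L₀ ⇒ L.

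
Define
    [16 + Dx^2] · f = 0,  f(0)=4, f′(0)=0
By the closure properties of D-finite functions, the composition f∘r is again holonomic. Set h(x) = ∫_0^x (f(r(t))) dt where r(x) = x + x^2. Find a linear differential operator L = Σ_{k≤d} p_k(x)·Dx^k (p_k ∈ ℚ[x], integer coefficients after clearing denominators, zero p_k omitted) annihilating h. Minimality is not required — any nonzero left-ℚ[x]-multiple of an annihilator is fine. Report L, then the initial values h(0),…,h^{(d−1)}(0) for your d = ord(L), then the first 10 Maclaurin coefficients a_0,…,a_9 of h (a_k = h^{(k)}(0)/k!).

L = (16 + 96·x + 192·x^2 + 128·x^3)·Dx - 2·Dx^2 + (1 + 2·x)·Dx^3  (order 3).
h: a_k = 0, 4, 0, -32/3, -16, 32/15, 256/9, 10496/315, 64/15, -92032/2835, …
ICs: h(0) = 0, h′(0) = 4, h′′(0) = 0.

f: a_k = 4, 0, -32, 0, 128/3, 0, -1024/45, 0, 2048/315, 0, …
Substitute x→r, Dx→(1/r')Dx; clear ⇒ L₀.
h=∫₀ˣh₀: take L = L₀·Dx.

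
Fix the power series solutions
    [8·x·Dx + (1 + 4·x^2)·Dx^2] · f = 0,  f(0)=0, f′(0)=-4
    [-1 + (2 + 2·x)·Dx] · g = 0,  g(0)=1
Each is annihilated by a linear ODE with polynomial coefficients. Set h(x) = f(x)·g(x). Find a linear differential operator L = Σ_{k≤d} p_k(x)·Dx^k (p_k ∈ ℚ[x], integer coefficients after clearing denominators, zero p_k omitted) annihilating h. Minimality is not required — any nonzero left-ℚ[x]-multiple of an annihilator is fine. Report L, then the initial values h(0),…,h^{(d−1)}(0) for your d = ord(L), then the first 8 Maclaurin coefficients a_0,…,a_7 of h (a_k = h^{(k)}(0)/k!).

f: a_k = 0, -4, 0, 16/3, 0, -64/5, 0, 256/7, …
g: a_k = 1, 1/2, -1/8, 1/16, -5/128, 7/256, -21/1024, 33/2048, …
f·g: L₀ = L_f ⊗_s L_g, ord ≤ 2·1.
L = (3 - 16·x - 4·x^2) + (-4 + 28·x + 48·x^2 + 16·x^3)·Dx + (4 + 8·x + 20·x^2 + 32·x^3 + 16·x^4)·Dx^2  (order 2).
h: a_k = 0, -4, -2, 35/6, 29/12, -6389/480, -5929/960, 1022653/26880, …
ICs: h(0) = 0, h′(0) = -4.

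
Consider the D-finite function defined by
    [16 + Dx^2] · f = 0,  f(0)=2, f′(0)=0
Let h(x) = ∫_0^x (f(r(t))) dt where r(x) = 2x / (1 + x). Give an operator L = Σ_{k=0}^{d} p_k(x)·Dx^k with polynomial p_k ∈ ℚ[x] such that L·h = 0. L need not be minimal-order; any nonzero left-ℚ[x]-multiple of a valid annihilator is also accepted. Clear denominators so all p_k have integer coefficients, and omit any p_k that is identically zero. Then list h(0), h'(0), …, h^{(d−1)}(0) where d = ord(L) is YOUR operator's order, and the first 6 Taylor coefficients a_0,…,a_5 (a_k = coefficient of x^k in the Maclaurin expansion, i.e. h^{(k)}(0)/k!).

f: a_k = 2, 0, -16, 0, 64/3, 0, …
Change of var in L_f (x↦r) gives L₀.
h=∫h₀ ⇒ L = L₀·Dx.
L = 64·Dx + (2 + 6·x + 6·x^2 + 2·x^3)·Dx^2 + (1 + 4·x + 6·x^2 + 4·x^3 + x^4)·Dx^3  (order 3).
h: a_k = 0, 2, 0, -64/3, 32, 448/15, …
ICs: h(0) = 0, h′(0) = 2, h′′(0) = 0.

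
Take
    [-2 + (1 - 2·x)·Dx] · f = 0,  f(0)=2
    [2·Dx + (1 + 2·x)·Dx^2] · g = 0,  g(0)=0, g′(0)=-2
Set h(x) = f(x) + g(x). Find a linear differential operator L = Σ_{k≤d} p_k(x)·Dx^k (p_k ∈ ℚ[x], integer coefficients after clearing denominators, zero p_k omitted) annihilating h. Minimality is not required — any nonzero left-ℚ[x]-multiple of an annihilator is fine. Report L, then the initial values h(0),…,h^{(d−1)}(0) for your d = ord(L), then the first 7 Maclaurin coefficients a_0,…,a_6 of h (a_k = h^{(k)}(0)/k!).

f: a_k = 2, 4, 8, 16, 32, 64, 128, …
g: a_k = 0, -2, 2, -8/3, 4, -32/5, 32/3, …
Sum ⇒ L₀ = lclm(L_f,L_g) in ℚ(x)⟨Dx⟩.
L = (40 + 16·x)·Dx + (8 + 64·x + 32·x^2)·Dx^2 + (-3 - 2·x + 12·x^2 + 8·x^3)·Dx^3  (order 3).
h: a_k = 2, 2, 10, 40/3, 36, 288/5, 416/3, …
ICs: h(0) = 2, h′(0) = 2, h′′(0) = 20.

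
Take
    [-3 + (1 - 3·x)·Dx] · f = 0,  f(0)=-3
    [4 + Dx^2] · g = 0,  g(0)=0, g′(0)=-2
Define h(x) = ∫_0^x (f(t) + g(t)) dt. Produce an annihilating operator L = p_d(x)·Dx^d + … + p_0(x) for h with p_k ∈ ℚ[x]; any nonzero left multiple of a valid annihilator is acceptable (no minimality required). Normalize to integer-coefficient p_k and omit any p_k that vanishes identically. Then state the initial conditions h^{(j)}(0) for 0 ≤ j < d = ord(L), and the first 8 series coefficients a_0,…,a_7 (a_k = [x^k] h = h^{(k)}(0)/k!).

L = (348 - 144·x + 216·x^2)·Dx + (-44 + 180·x - 216·x^2 + 216·x^3)·Dx^2 + (87 - 36·x + 54·x^2)·Dx^3 + (-11 + 45·x - 54·x^2 + 54·x^3)·Dx^4  (order 4).
h: a_k = 0, -3, -11/2, -9, -239/12, -243/5, -10939/90, -2187/7, …
ICs: h(0) = 0, h′(0) = -3, h′′(0) = -11, h′′′(0) = -54.

f: a_k = -3, -9, -27, -81, -243, -729, -2187, -6561, …
g: a_k = 0, -2, 0, 4/3, 0, -4/15, 0, 8/315, …
Sum ⇒ L₀ = lclm(L_f,L_g) in ℚ(x)⟨Dx⟩.
h=∫₀ˣh₀: take L = L₀·Dx.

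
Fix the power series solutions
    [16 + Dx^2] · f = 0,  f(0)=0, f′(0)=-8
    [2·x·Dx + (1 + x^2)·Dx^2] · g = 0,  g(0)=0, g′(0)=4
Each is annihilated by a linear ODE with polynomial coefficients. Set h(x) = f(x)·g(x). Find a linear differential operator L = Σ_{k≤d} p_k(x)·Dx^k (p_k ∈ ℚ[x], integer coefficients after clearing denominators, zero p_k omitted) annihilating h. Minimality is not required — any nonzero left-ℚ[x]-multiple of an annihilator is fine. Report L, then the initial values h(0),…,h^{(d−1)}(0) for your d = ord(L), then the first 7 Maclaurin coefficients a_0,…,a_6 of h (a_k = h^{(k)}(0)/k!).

f: a_k = 0, -8, 0, 64/3, 0, -256/15, 0, …
g: a_k = 0, 4, 0, -4/3, 0, 4/5, 0, …
Product ⇒ symmetric product L₀, ord ≤ 4.
L = (5440 + 19136·x^2 + 25856·x^4 + 16384·x^6 + 4096·x^8) + (1152·x + 3200·x^3 + 3072·x^5 + 1024·x^7)·Dx + (612 + 2252·x^2 + 3168·x^4 + 2048·x^6 + 512·x^8)·Dx^2 + (72·x + 200·x^3 + 192·x^5 + 64·x^7)·Dx^3 + (17 + 66·x^2 + 97·x^4 + 64·x^6 + 16·x^8)·Dx^4  (order 4).
h: a_k = 0, 0, -32, 0, 96, 0, -928/9, …
ICs: h(0) = 0, h′(0) = 0, h′′(0) = -64, h′′′(0) = 0.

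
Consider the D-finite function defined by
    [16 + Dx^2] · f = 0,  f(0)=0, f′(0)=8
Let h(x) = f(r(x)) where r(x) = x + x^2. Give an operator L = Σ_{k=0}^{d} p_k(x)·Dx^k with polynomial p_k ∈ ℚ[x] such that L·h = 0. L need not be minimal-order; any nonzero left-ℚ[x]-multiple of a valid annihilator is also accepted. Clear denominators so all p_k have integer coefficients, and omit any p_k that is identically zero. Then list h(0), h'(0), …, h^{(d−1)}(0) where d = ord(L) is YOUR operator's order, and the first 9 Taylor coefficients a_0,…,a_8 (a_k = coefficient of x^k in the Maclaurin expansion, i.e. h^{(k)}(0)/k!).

L = (16 + 96·x + 192·x^2 + 128·x^3) - 2·Dx + (1 + 2·x)·Dx^2  (order 2).
h: a_k = 0, 8, 8, -64/3, -64, -704/15, 64, 51712/315, 5632/45, …
ICs: h(0) = 0, h′(0) = 8.

f: a_k = 0, 8, 0, -64/3, 0, 256/15, 0, -2048/315, 0, …
f∘r: x↦r, Dx↦Dx/r' in L_f ⇒ L₀.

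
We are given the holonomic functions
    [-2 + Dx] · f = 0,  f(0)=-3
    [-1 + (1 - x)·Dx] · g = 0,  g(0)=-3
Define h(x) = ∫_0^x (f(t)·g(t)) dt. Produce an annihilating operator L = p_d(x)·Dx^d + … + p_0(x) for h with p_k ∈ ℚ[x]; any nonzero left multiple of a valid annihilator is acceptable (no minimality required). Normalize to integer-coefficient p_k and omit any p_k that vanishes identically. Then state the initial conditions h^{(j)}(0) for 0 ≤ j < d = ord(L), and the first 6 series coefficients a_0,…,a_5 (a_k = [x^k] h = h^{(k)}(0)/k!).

L = (3 - 2·x)·Dx + (-1 + x)·Dx^2  (order 2).
h: a_k = 0, 9, 27/2, 15, 57/4, 63/5, …
ICs: h(0) = 0, h′(0) = 9.

f: a_k = -3, -6, -6, -4, -2, -4/5, …
g: a_k = -3, -3, -3, -3, -3, -3, …
L₀ := L_f ⊗_s L_g (sym. prod.), ord ≤ 1.
Integrate: L := L₀·Dx.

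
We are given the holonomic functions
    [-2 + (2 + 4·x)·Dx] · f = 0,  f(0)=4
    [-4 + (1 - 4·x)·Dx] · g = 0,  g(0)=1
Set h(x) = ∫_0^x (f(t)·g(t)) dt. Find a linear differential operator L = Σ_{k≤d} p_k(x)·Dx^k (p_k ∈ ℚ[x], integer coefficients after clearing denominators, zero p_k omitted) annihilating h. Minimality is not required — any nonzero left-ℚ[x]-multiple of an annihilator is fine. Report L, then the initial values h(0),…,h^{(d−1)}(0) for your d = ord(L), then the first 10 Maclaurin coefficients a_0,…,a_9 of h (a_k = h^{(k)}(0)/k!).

L = (5 + 4·x)·Dx + (-1 + 2·x + 8·x^2)·Dx^2  (order 2).
h: a_k = 0, 4, 10, 26, 157/2, 2507/10, 3345/4, 80259/28, 321069/32, 1141531/32, …
ICs: h(0) = 0, h′(0) = 4.

f: a_k = 4, 4, -2, 2, -5/2, 7/2, -21/4, 33/4, -429/32, 715/32, …
g: a_k = 1, 4, 16, 64, 256, 1024, 4096, 16384, 65536, 262144, …
Product ⇒ symmetric product L₀, ord ≤ 1.
∫: right-multiply L₀ by Dx.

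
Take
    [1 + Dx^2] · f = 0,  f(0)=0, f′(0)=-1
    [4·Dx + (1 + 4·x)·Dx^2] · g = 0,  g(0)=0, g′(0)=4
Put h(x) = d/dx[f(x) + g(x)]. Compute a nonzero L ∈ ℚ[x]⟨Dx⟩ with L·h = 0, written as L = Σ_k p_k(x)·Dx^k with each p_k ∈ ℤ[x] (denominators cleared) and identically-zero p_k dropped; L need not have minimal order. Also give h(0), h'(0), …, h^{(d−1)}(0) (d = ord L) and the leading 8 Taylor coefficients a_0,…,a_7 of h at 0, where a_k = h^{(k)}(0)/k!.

L = (388 + 32·x + 64·x^2) + (33 + 140·x + 48·x^2 + 64·x^3)·Dx + (388 + 32·x + 64·x^2)·Dx^2 + (33 + 140·x + 48·x^2 + 64·x^3)·Dx^3  (order 3).
h: a_k = 3, -16, 129/2, -256, 24575/24, -4096, 11796481/720, -65536, …
ICs: h(0) = 3, h′(0) = -16, h′′(0) = 129.

f: a_k = 0, -1, 0, 1/6, 0, -1/120, 0, 1/5040, …
g: a_k = 0, 4, -8, 64/3, -64, 1024/5, -2048/3, 16384/7, …
Sum ⇒ L₀ = lclm(L_f,L_g) in ℚ(x)⟨Dx⟩.
h₀' ⇒ L via d/dx closure of L₀.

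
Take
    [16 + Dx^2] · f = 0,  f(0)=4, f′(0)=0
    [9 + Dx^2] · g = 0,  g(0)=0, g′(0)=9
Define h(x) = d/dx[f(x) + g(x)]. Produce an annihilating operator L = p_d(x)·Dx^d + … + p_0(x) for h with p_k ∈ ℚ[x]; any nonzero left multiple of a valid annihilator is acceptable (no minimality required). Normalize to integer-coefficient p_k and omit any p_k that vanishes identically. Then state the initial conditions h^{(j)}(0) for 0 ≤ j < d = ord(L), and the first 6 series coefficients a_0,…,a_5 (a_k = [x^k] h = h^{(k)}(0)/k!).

L = 144 + 25·Dx^2 + Dx^4  (order 4).
h: a_k = 9, -64, -81/2, 512/3, 243/8, -2048/15, …
ICs: h(0) = 9, h′(0) = -64, h′′(0) = -81, h′′′(0) = 1024.

f: a_k = 4, 0, -32, 0, 128/3, 0, …
g: a_k = 0, 9, 0, -27/2, 0, 243/40, …
L₀ := lclm(L_f,L_g); ord L₀ ≤ 2+2.
Derive L from L₀ (diff closure).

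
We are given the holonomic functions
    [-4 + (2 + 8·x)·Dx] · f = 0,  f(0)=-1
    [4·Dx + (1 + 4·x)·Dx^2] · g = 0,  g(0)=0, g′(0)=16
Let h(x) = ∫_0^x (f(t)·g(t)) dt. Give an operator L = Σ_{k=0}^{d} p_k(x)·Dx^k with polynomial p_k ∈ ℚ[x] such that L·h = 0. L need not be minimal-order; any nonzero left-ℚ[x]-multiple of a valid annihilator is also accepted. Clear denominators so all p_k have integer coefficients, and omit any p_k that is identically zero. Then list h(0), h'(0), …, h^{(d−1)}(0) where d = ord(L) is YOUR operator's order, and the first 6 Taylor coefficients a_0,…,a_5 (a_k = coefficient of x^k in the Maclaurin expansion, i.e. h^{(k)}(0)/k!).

f: a_k = -1, -2, 2, -4, 10, -28, …
g: a_k = 0, 16, -32, 256/3, -256, 4096/5, …
L₀ := L_f ⊗_s L_g (sym. prod.), ord ≤ 2.
∫: right-multiply L₀ by Dx.
L = 4·Dx + (1 + 8·x + 16·x^2)·Dx^3  (order 3).
h: a_k = 0, 0, -8, 0, 8/3, -128/15, …
ICs: h(0) = 0, h′(0) = 0, h′′(0) = -16.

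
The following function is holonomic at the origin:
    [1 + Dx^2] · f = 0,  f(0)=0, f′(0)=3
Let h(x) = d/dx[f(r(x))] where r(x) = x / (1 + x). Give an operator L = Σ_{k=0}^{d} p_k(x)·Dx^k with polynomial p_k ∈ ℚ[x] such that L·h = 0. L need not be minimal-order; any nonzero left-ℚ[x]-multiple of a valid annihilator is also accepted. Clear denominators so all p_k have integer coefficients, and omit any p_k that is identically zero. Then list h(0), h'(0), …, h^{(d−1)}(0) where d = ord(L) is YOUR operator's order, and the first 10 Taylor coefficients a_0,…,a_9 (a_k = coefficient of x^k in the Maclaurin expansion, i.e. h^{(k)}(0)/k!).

L = (7 + 12·x + 6·x^2) + (6 + 18·x + 18·x^2 + 6·x^3)·Dx + (1 + 4·x + 6·x^2 + 4·x^3 + x^4)·Dx^2  (order 2).
h: a_k = 3, -6, 15/2, -6, 1/8, 45/4, -6931/240, 1591/30, -224179/2688, 159935/1344, …
ICs: h(0) = 3, h′(0) = -6.

f: a_k = 0, 3, 0, -1/2, 0, 1/40, 0, -1/1680, 0, 1/120960, …
L₀ from L_f via x↦r, Dx↦r'^{-1}Dx.
h=h₀': d/dx-closure on L₀ ⇒ L.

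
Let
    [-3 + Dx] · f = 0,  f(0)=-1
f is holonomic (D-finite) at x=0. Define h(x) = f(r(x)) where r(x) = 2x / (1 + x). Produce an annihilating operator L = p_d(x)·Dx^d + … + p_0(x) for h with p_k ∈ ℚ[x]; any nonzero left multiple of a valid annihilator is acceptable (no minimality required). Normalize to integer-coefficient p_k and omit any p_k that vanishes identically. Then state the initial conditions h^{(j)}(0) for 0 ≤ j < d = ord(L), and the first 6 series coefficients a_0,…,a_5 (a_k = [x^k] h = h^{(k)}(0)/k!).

L = -6 + (1 + 2·x + x^2)·Dx  (order 1).
h: a_k = -1, -6, -12, -6, 6, 6/5, …
ICs: h(0) = -1.

f: a_k = -1, -3, -9/2, -9/2, -27/8, -81/40, …
Change of var in L_f (x↦r) gives L₀.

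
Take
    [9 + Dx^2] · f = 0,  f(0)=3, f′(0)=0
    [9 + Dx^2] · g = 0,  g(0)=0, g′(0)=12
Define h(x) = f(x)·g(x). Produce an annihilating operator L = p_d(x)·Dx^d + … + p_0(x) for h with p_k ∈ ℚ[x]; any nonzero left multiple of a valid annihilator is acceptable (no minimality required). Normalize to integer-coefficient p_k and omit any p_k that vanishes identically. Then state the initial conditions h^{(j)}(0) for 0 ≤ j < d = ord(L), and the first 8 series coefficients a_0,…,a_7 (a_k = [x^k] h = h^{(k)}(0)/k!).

f: a_k = 3, 0, -27/2, 0, 81/8, 0, -243/80, 0, …
g: a_k = 0, 12, 0, -18, 0, 81/10, 0, -243/140, …
f·g: L₀ = L_f ⊗_s L_g, ord ≤ 2·2.
L = 36·Dx + Dx^3  (order 3).
h: a_k = 0, 36, 0, -216, 0, 1944/5, 0, -11664/35, …
ICs: h(0) = 0, h′(0) = 36, h′′(0) = 0.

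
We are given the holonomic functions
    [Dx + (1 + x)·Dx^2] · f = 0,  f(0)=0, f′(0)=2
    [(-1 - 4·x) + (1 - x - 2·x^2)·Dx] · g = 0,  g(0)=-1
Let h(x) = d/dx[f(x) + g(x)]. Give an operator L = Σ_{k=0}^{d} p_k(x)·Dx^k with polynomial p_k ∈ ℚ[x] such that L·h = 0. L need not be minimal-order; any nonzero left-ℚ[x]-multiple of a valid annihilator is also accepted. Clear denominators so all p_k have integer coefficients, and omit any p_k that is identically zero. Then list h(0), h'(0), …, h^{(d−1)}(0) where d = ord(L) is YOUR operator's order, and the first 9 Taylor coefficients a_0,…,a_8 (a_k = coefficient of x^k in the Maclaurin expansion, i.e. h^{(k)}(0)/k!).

L = (-42 - 144·x - 144·x^2 - 96·x^3) + (-28 - 172·x - 312·x^2 - 328·x^3 - 160·x^4)·Dx + (7 + 14·x - 5·x^2 - 56·x^3 - 76·x^4 - 32·x^5)·Dx^2  (order 2).
h: a_k = 1, -8, -13, -46, -103, -260, -593, -1370, -3067, …
ICs: h(0) = 1, h′(0) = -8.

f: a_k = 0, 2, -1, 2/3, -1/2, 2/5, -1/3, 2/7, -1/4, …
g: a_k = -1, -1, -3, -5, -11, -21, -43, -85, -171, …
h₀=f+g: left-lcm gives L₀, ord ≤ 3.
h=h₀': d/dx-closure on L₀ ⇒ L.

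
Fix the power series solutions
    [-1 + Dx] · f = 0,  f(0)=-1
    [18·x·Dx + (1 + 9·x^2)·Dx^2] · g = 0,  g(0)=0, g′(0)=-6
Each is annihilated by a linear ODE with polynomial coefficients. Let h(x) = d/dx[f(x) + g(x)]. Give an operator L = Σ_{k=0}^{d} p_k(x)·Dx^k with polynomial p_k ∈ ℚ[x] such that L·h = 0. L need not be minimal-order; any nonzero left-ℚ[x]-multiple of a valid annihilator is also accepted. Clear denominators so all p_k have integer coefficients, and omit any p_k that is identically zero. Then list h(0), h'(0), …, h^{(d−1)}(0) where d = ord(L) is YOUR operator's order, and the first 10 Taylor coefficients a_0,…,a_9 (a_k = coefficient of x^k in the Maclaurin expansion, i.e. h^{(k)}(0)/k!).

L = (18 - 18·x - 486·x^2 - 162·x^3) + (-19 + 468·x^2 - 81·x^4)·Dx + (1 + 18·x + 18·x^2 + 162·x^3 + 81·x^4)·Dx^2  (order 2).
h: a_k = -7, -1, 107/2, -1/6, -11665/24, -1/120, 3149279/720, -1/5040, -1587237121/40320, -1/362880, …
ICs: h(0) = -7, h′(0) = -1.

f: a_k = -1, -1, -1/2, -1/6, -1/24, -1/120, -1/720, -1/5040, -1/40320, -1/362880, …
g: a_k = 0, -6, 0, 18, 0, -486/5, 0, 4374/7, 0, -4374, …
L₀ := lclm(L_f,L_g); ord L₀ ≤ 1+2.
h=h₀': d/dx-closure on L₀ ⇒ L.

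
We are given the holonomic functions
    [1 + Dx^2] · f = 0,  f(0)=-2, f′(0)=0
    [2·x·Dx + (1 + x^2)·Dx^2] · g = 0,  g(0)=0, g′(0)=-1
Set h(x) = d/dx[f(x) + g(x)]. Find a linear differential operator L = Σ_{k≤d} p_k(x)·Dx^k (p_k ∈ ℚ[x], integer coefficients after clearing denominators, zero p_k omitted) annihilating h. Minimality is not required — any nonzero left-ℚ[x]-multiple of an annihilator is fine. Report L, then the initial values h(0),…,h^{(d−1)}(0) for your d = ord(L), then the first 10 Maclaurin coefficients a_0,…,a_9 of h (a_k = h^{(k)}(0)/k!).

L = (-22·x + 28·x^3 + 2·x^5) + (-1 + 7·x^2 + 9·x^4 + x^6)·Dx + (-22·x + 28·x^3 + 2·x^5)·Dx^2 + (-1 + 7·x^2 + 9·x^4 + x^6)·Dx^3  (order 3).
h: a_k = -1, 2, 1, -1/3, -1, 1/60, 1, -1/2520, -1, 1/181440, …
ICs: h(0) = -1, h′(0) = 2, h′′(0) = 2.

f: a_k = -2, 0, 1, 0, -1/12, 0, 1/360, 0, -1/20160, 0, …
g: a_k = 0, -1, 0, 1/3, 0, -1/5, 0, 1/7, 0, -1/9, …
L₀ := lclm(L_f,L_g); ord L₀ ≤ 2+2.
h₀' ⇒ L via d/dx closure of L₀.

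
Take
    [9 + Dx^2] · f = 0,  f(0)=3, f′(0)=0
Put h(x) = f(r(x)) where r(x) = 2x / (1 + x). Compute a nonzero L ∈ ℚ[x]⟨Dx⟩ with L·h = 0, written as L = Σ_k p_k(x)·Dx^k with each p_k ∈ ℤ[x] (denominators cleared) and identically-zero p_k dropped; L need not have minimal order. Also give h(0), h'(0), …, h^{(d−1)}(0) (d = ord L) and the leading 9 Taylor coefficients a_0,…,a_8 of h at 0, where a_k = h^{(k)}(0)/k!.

f: a_k = 3, 0, -27/2, 0, 81/8, 0, -243/80, 0, 2187/4480, …
Substitute x→r, Dx→(1/r')Dx; clear ⇒ L₀.
L = 36 + (2 + 6·x + 6·x^2 + 2·x^3)·Dx + (1 + 4·x + 6·x^2 + 4·x^3 + x^4)·Dx^2  (order 2).
h: a_k = 3, 0, -54, 108, 0, -432, 5778/5, -8748/5, 9342/7, …
ICs: h(0) = 3, h′(0) = 0.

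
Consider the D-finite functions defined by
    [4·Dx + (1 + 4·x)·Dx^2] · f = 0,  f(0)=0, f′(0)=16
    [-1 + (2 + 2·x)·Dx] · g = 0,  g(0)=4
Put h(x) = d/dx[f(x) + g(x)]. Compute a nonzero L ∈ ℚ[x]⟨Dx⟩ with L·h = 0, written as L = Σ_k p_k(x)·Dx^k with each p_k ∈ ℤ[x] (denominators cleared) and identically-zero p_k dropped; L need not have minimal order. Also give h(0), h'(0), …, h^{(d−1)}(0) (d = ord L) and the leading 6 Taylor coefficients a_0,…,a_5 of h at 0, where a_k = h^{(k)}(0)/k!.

f: a_k = 0, 16, -32, 256/3, -256, 4096/5, …
g: a_k = 4, 2, -1/2, 1/4, -5/32, 7/64, …
h₀=f+g: left-lcm gives L₀, ord ≤ 3.
Differentiate: ansatz ord ≤ ord L₀ ⇒ L.
L = (52 + 16·x) + (125 + 232·x + 80·x^2)·Dx + (14 + 78·x + 96·x^2 + 32·x^3)·Dx^2  (order 2).
h: a_k = 18, -65, 1027/4, -8197/8, 262179/64, -2097215/128, …
ICs: h(0) = 18, h′(0) = -65.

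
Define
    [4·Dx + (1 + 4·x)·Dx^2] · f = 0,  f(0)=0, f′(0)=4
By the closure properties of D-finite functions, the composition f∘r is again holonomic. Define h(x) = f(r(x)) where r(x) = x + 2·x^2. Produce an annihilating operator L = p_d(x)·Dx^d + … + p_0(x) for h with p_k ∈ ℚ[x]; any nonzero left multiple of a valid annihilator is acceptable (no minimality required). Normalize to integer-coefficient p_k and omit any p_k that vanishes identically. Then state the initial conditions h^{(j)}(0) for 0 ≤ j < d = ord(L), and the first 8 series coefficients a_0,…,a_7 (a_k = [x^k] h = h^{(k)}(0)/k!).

f: a_k = 0, 4, -8, 64/3, -64, 1024/5, -2048/3, 16384/7, …
L₀ from L_f via x↦r, Dx↦r'^{-1}Dx.
L = (16·x + 32·x^2)·Dx + (1 + 8·x + 24·x^2 + 32·x^3)·Dx^2  (order 2).
h: a_k = 0, 4, 0, -32/3, 32, -256/5, 0, 2048/7, …
ICs: h(0) = 0, h′(0) = 4.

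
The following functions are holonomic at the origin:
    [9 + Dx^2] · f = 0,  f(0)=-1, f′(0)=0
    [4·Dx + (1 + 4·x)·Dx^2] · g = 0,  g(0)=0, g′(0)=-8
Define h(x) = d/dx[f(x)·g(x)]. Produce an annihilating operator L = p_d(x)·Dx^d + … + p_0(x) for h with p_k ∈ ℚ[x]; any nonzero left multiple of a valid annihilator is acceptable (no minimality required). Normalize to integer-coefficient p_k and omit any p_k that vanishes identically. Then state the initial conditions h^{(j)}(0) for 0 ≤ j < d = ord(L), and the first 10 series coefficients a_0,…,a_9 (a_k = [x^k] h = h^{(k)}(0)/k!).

f: a_k = -1, 0, 9/2, 0, -27/8, 0, 81/80, 0, -729/4480, 0, …
g: a_k = 0, -8, 16, -128/3, 128, -2048/5, 4096/3, -32768/7, 16384, -524288/9, …
h₀=f·g: eliminate ⇒ L₀, order ≤ 2·2.
h=h₀': d/dx-closure on L₀ ⇒ L.
L = (-153603 - 635688·x - 3184272·x^2 - 4292352·x^3 + 12503808·x^4 + 40310784·x^5 + 26873856·x^6) + (-47736 - 304992·x - 311040·x^2 + 2073600·x^3 + 7464960·x^4 + 5971968·x^5)·Dx + (-19110 - 88272·x - 352800·x^2 + 41472·x^3 + 3773952·x^4 + 8957952·x^5 + 5971968·x^6)·Dx^2 + (-5304 - 33888·x - 34560·x^2 + 230400·x^3 + 829440·x^4 + 663552·x^5)·Dx^3 + (-227 - 1960·x + 112·x^2 + 57600·x^3 + 264960·x^4 + 497664·x^5 + 331776·x^6)·Dx^4  (order 4).
h: a_k = 8, -32, 20, -224, 1223, -5060, 208169/10, -426232/5, 194189089/560, -39331097/28, …
ICs: h(0) = 8, h′(0) = -32, h′′(0) = 40, h′′′(0) = -1344.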